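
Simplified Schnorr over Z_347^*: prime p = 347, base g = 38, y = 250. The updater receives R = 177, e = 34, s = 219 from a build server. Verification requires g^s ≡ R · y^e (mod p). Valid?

g^s mod p:
Squares mod 347: 38^1≡38, 38^2≡56, 38^4≡13, 38^8≡169, 38^16≡107, 38^32≡345, 38^64≡4, 38^128≡16
219 = 128 + 64 + 16 + 8 + 2 + 1, so 38^219 ≡ 16·4·107·169·56·38 ≡ 306 (mod 347)
R · y^e mod p:
Squares mod 347: 250^1≡250, 250^2≡40, 250^4≡212, 250^8≡181, 250^16≡143, 250^32≡323
34 = 32 + 2, so 250^34 ≡ 323·40 ≡ 81 (mod 347)
177·81 = 14337 ≡ 110 (mod 347)
306 ≠ 110; the check fails.

no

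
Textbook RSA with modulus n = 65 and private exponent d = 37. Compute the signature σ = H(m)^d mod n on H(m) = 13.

(H(m))^2 ≡ 13^2 = 169 ≡ 39
(H(m))^4 ≡ 39^2 = 1521 ≡ 26
(H(m))^8 ≡ 26^2 = 676 ≡ 26
(H(m))^16 ≡ 26^2 = 676 ≡ 26
(H(m))^32 ≡ 26^2 = 676 ≡ 26
37 = 32 + 4 + 1, so (H(m))^37 ≡ 26·26·13 ≡ 13 (mod 65)

13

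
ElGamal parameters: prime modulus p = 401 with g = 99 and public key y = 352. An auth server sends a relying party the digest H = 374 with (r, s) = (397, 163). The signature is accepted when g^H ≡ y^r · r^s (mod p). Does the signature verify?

verifies

Left side g^H mod p:
99^2 = 9801 ≡ 177
99^4 ≡ 177^2 = 31329 ≡ 51
99^8 ≡ 51^2 = 2601 ≡ 195
99^16 ≡ 195^2 = 38025 ≡ 331
99^32 ≡ 331^2 = 109561 ≡ 88
99^64 ≡ 88^2 = 7744 ≡ 125
99^128 ≡ 125^2 = 15625 ≡ 387
99^256 ≡ 387^2 = 149769 ≡ 196
374 = 256 + 64 + 32 + 16 + 4 + 2, so 99^374 ≡ 196·125·88·331·51·177 ≡ 16 (mod 401)
Right side y^r · r^s mod p:
352^2 = 123904 ≡ 396
352^4 ≡ 396^2 = 156816 ≡ 25
352^8 ≡ 25^2 = 625 ≡ 224
352^16 ≡ 224^2 = 50176 ≡ 51
352^32 ≡ 51^2 = 2601 ≡ 195
352^64 ≡ 195^2 = 38025 ≡ 331
352^128 ≡ 331^2 = 109561 ≡ 88
352^256 ≡ 88^2 = 7744 ≡ 125
397 = 256 + 128 + 8 + 4 + 1, so 352^397 ≡ 125·88·224·25·352 ≡ 383 (mod 401)
397^2 = 157609 ≡ 16
397^4 ≡ 16^2 = 256
397^8 ≡ 256^2 = 65536 ≡ 173
397^16 ≡ 173^2 = 29929 ≡ 255
397^32 ≡ 255^2 = 65025 ≡ 63
397^64 ≡ 63^2 = 3969 ≡ 360
397^128 ≡ 360^2 = 129600 ≡ 77
163 = 128 + 32 + 2 + 1, so 397^163 ≡ 77·63·16·397 ≡ 311 (mod 401)
383·311 = 119113 ≡ 16 (mod 401)
16 ≡ 16 (mod 401), so the signature is genuine.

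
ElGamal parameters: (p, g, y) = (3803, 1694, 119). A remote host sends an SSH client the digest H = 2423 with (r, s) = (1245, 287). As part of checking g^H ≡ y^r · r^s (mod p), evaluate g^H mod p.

1694^2 = 2869636 ≡ 2174
1694^4 ≡ 2174^2 = 4726276 ≡ 2950
1694^8 ≡ 2950^2 = 8702500 ≡ 1236
1694^16 ≡ 1236^2 = 1527696 ≡ 2693
1694^32 ≡ 2693^2 = 7252249 ≡ 3731
1694^64 ≡ 3731^2 = 13920361 ≡ 1381
1694^128 ≡ 1381^2 = 1907161 ≡ 1858
1694^256 ≡ 1858^2 = 3452164 ≡ 2843
1694^512 ≡ 2843^2 = 8082649 ≡ 1274
1694^1024 ≡ 1274^2 = 1623076 ≡ 2998
1694^2048 ≡ 2998^2 = 8988004 ≡ 1515
2423 = 2048 + 256 + 64 + 32 + 16 + 4 + 2 + 1, so 1694^2423 ≡ 1515·2843·1381·3731·2693·2950·2174·1694 ≡ 3450 (mod 3803)

3450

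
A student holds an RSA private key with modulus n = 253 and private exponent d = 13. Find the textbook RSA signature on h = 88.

99

h^2 ≡ 88^2 = 7744 ≡ 154
h^4 ≡ 154^2 = 23716 ≡ 187
h^8 ≡ 187^2 = 34969 ≡ 55
13 = 8 + 4 + 1, so h^13 ≡ 55·187·88 ≡ 99 (mod 253)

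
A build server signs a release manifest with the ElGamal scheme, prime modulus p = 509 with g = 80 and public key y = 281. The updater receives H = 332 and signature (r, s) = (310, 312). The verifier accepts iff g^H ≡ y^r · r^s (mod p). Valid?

yes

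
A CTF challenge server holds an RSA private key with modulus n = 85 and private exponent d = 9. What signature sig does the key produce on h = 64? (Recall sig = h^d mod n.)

64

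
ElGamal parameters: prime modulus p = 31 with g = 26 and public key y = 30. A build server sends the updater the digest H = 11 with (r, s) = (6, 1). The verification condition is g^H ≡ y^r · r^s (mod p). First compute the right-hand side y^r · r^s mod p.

30^2 = 900 ≡ 1
30^4 ≡ 1^2 = 1
6 = 4 + 2, so 30^6 ≡ 1·1 ≡ 1 (mod 31)
6^1 mod 31 = 6
y^r · r^s ≡ 1·6 = 6 ≡ 6 (mod 31)

6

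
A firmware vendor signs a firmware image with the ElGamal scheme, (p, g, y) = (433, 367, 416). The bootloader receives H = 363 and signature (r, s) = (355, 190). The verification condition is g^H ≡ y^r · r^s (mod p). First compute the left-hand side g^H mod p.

367^363 mod 433 = 280

280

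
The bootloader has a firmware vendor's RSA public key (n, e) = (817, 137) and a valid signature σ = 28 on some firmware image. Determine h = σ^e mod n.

σ^2 ≡ 28^2 = 784
σ^4 ≡ 784^2 = 614656 ≡ 272
σ^8 ≡ 272^2 = 73984 ≡ 454
σ^16 ≡ 454^2 = 206116 ≡ 232
σ^32 ≡ 232^2 = 53824 ≡ 719
σ^64 ≡ 719^2 = 516961 ≡ 617
σ^128 ≡ 617^2 = 380689 ≡ 784
137 = 128 + 8 + 1, so σ^137 ≡ 784·454·28 ≡ 442 (mod 817)

442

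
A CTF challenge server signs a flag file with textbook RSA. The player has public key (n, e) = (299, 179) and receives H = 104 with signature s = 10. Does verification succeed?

fails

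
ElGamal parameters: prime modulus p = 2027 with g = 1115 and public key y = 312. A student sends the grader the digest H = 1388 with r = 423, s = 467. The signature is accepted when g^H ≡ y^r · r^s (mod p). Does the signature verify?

Left side g^H mod p:
1115^2 = 1243225 ≡ 674
1115^4 ≡ 674^2 = 454276 ≡ 228
1115^8 ≡ 228^2 = 51984 ≡ 1309
1115^16 ≡ 1309^2 = 1713481 ≡ 666
1115^32 ≡ 666^2 = 443556 ≡ 1670
1115^64 ≡ 1670^2 = 2788900 ≡ 1775
1115^128 ≡ 1775^2 = 3150625 ≡ 667
1115^256 ≡ 667^2 = 444889 ≡ 976
1115^512 ≡ 976^2 = 952576 ≡ 1913
1115^1024 ≡ 1913^2 = 3659569 ≡ 834
1388 = 1024 + 256 + 64 + 32 + 8 + 4, so 1115^1388 ≡ 834·976·1775·1670·1309·228 ≡ 530 (mod 2027)
Right side y^r · r^s mod p:
312^2 = 97344 ≡ 48
312^4 ≡ 48^2 = 2304 ≡ 277
312^8 ≡ 277^2 = 76729 ≡ 1730
312^16 ≡ 1730^2 = 2992900 ≡ 1048
312^32 ≡ 1048^2 = 1098304 ≡ 1697
312^64 ≡ 1697^2 = 2879809 ≡ 1469
312^128 ≡ 1469^2 = 2157961 ≡ 1233
312^256 ≡ 1233^2 = 1520289 ≡ 39
423 = 256 + 128 + 32 + 4 + 2 + 1, so 312^423 ≡ 39·1233·1697·277·48·312 ≡ 1094 (mod 2027)
423^2 = 178929 ≡ 553
423^4 ≡ 553^2 = 305809 ≡ 1759
423^8 ≡ 1759^2 = 3094081 ≡ 879
423^16 ≡ 879^2 = 772641 ≡ 354
423^32 ≡ 354^2 = 125316 ≡ 1669
423^64 ≡ 1669^2 = 2785561 ≡ 463
423^128 ≡ 463^2 = 214369 ≡ 1534
423^256 ≡ 1534^2 = 2353156 ≡ 1836
467 = 256 + 128 + 64 + 16 + 2 + 1, so 423^467 ≡ 1836·1534·463·354·553·423 ≡ 1253 (mod 2027)
1094·1253 = 1370782 ≡ 530 (mod 2027)
530 ≡ 530 (mod 2027), so the signature is genuine.

verifies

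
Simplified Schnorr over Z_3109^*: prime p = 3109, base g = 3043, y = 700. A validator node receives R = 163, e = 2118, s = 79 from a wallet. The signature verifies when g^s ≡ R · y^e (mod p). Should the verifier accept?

g^s mod p:
3043^2 = 9259849 ≡ 1247
3043^4 ≡ 1247^2 = 1555009 ≡ 509
3043^8 ≡ 509^2 = 259081 ≡ 1034
3043^16 ≡ 1034^2 = 1069156 ≡ 2769
3043^32 ≡ 2769^2 = 7667361 ≡ 567
3043^64 ≡ 567^2 = 321489 ≡ 1262
79 = 64 + 8 + 4 + 2 + 1, so 3043^79 ≡ 1262·1034·509·1247·3043 ≡ 189 (mod 3109)
R · y^e mod p:
700^2 = 490000 ≡ 1887
700^4 ≡ 1887^2 = 3560769 ≡ 964
700^8 ≡ 964^2 = 929296 ≡ 2814
700^16 ≡ 2814^2 = 7918596 ≡ 3082
700^32 ≡ 3082^2 = 9498724 ≡ 729
700^64 ≡ 729^2 = 531441 ≡ 2911
700^128 ≡ 2911^2 = 8473921 ≡ 1896
700^256 ≡ 1896^2 = 3594816 ≡ 812
700^512 ≡ 812^2 = 659344 ≡ 236
700^1024 ≡ 236^2 = 55696 ≡ 2843
700^2048 ≡ 2843^2 = 8082649 ≡ 2358
2118 = 2048 + 64 + 4 + 2, so 700^2118 ≡ 2358·2911·964·1887 ≡ 2975 (mod 3109)
163·2975 = 484925 ≡ 3030 (mod 3109)
189 ≠ 3030; the check fails.

reject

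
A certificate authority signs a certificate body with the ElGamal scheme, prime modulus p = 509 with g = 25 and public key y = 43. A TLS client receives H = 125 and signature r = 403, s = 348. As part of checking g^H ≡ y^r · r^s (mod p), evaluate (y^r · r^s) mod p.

43^2 = 1849 ≡ 322
43^4 ≡ 322^2 = 103684 ≡ 357
43^8 ≡ 357^2 = 127449 ≡ 199
43^16 ≡ 199^2 = 39601 ≡ 408
43^32 ≡ 408^2 = 166464 ≡ 21
43^64 ≡ 21^2 = 441
43^128 ≡ 441^2 = 194481 ≡ 43
43^256 ≡ 43^2 = 1849 ≡ 322
403 = 256 + 128 + 16 + 2 + 1, so 43^403 ≡ 322·43·408·322·43 ≡ 445 (mod 509)
403^2 = 162409 ≡ 38
403^4 ≡ 38^2 = 1444 ≡ 426
403^8 ≡ 426^2 = 181476 ≡ 272
403^16 ≡ 272^2 = 73984 ≡ 179
403^32 ≡ 179^2 = 32041 ≡ 483
403^64 ≡ 483^2 = 233289 ≡ 167
403^128 ≡ 167^2 = 27889 ≡ 403
403^256 ≡ 403^2 = 162409 ≡ 38
348 = 256 + 64 + 16 + 8 + 4, so 403^348 ≡ 38·167·179·272·426 ≡ 234 (mod 509)
y^r · r^s ≡ 445·234 = 104130 ≡ 294 (mod 509)

294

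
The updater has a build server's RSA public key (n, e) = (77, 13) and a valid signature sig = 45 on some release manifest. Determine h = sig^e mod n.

sig^2 ≡ 45^2 = 2025 ≡ 23
sig^4 ≡ 23^2 = 529 ≡ 67
sig^8 ≡ 67^2 = 4489 ≡ 23
13 = 8 + 4 + 1, so sig^13 ≡ 23·67·45 ≡ 45 (mod 77)

45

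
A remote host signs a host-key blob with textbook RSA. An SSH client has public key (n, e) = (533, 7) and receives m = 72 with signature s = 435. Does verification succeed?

s^2 ≡ 435^2 = 189225 ≡ 10
s^4 ≡ 10^2 = 100
7 = 4 + 2 + 1, so s^7 ≡ 100·10·435 ≡ 72 (mod 533)
72 = m, so the signature checks out.

passes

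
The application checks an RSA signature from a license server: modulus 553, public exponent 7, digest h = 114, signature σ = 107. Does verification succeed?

Squares mod 553: σ^1≡107, σ^2≡389, σ^4≡352
7 = 4 + 2 + 1, so σ^7 ≡ 352·389·107 ≡ 114 (mod 553)
σ^7 mod 553 = 114 matches h.

passes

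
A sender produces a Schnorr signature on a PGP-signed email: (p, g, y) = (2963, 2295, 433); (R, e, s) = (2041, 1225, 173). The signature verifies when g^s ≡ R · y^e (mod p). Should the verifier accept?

reject

g^s mod p:
2295^173 mod 2963 = 2572
R · y^e mod p:
433^1225 mod 2963 = 958
2041·958 = 1955278 ≡ 2661 (mod 2963)
2572 ≠ 2661; the check fails.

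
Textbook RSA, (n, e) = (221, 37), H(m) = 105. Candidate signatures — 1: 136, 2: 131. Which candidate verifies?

Candidate 1: 136^2 = 18496 ≡ 153; 136^4 ≡ 153^2 = 23409 ≡ 204; 136^8 ≡ 204^2 = 41616 ≡ 68; 136^16 ≡ 68^2 = 4624 ≡ 204; 136^32 ≡ 204^2 = 41616 ≡ 68; 37 = 32 + 4 + 1, so 136^37 ≡ 68·204·136 ≡ 136 (mod 221)
Candidate 2: 131^2 = 17161 ≡ 144; 131^4 ≡ 144^2 = 20736 ≡ 183; 131^8 ≡ 183^2 = 33489 ≡ 118; 131^16 ≡ 118^2 = 13924 ≡ 1; 131^32 ≡ 1^2 = 1; 37 = 32 + 4 + 1, so 131^37 ≡ 1·183·131 ≡ 105 (mod 221)
  → matches H(m) = 105

2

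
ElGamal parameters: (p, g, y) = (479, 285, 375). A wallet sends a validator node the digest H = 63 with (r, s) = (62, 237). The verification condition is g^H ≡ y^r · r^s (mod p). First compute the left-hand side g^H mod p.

285^2 = 81225 ≡ 274
285^4 ≡ 274^2 = 75076 ≡ 352
285^8 ≡ 352^2 = 123904 ≡ 322
285^16 ≡ 322^2 = 103684 ≡ 220
285^32 ≡ 220^2 = 48400 ≡ 21
63 = 32 + 16 + 8 + 4 + 2 + 1, so 285^63 ≡ 21·220·322·352·274·285 ≡ 415 (mod 479)

415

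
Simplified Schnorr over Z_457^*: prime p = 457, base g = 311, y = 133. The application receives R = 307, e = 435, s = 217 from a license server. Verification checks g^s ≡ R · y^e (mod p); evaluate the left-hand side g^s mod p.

307

311^2 = 96721 ≡ 294
311^4 ≡ 294^2 = 86436 ≡ 63
311^8 ≡ 63^2 = 3969 ≡ 313
311^16 ≡ 313^2 = 97969 ≡ 171
311^32 ≡ 171^2 = 29241 ≡ 450
311^64 ≡ 450^2 = 202500 ≡ 49
311^128 ≡ 49^2 = 2401 ≡ 116
217 = 128 + 64 + 16 + 8 + 1, so 311^217 ≡ 116·49·171·313·311 ≡ 307 (mod 457)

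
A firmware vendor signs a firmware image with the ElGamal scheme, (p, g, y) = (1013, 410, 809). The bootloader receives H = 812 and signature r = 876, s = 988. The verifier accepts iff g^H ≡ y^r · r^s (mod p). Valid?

Left side g^H mod p:
Squares mod 1013: 410^1≡410, 410^2≡955, 410^4≡325, 410^8≡273, 410^16≡580, 410^32≡84, 410^64≡978, 410^128≡212, 410^256≡372, 410^512≡616
812 = 512 + 256 + 32 + 8 + 4, so 410^812 ≡ 616·372·84·273·325 ≡ 724 (mod 1013)
Right side y^r · r^s mod p:
Squares mod 1013: 809^1≡809, 809^2≡83, 809^4≡811, 809^8≡284, 809^16≡629, 809^32≡571, 809^64≡868, 809^128≡765, 809^256≡724, 809^512≡455
876 = 512 + 256 + 64 + 32 + 8 + 4, so 809^876 ≡ 455·724·868·571·284·811 ≡ 231 (mod 1013)
Squares mod 1013: 876^1≡876, 876^2≡535, 876^4≡559, 876^8≡477, 876^16≡617, 876^32≡814, 876^64≡94, 876^128≡732, 876^256≡960, 876^512≡783
988 = 512 + 256 + 128 + 64 + 16 + 8 + 4, so 876^988 ≡ 783·960·732·94·617·477·559 ≡ 639 (mod 1013)
231·639 = 147609 ≡ 724 (mod 1013)
724 ≡ 724 (mod 1013), so the signature is genuine.

yes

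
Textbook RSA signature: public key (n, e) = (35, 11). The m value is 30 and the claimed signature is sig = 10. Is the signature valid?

invalid

Squares mod 35: sig^1≡10, sig^2≡30, sig^4≡25, sig^8≡30
11 = 8 + 2 + 1, so sig^11 ≡ 30·30·10 ≡ 5 (mod 35)
The recovered value 5 does not match the digest 30.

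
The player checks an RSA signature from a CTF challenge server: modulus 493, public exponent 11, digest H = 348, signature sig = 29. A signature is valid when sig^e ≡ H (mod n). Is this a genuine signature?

forged

sig^11 mod 493 = 261
261 ≠ 348, so verification fails.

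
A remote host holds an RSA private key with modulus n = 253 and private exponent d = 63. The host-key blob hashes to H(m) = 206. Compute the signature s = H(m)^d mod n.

160

Squares mod 253: (H(m))^1≡206, (H(m))^2≡185, (H(m))^4≡70, (H(m))^8≡93, (H(m))^16≡47, (H(m))^32≡185
63 = 32 + 16 + 8 + 4 + 2 + 1, so (H(m))^63 ≡ 185·47·93·70·185·206 ≡ 160 (mod 253)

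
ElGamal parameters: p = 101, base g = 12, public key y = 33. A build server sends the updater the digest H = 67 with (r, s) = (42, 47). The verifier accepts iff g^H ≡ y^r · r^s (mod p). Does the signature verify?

Left side g^H mod p:
12^67 mod 101 = 74
Right side y^r · r^s mod p:
33^42 mod 101 = 71
42^47 mod 101 = 11
71·11 = 781 ≡ 74 (mod 101)
74 ≡ 74 (mod 101), so the signature is genuine.

verifies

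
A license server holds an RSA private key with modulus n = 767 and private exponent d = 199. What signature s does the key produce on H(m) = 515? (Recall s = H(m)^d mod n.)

Squares mod 767: (H(m))^1≡515, (H(m))^2≡610, (H(m))^4≡105, (H(m))^8≡287, (H(m))^16≡300, (H(m))^32≡261, (H(m))^64≡625, (H(m))^128≡222
199 = 128 + 64 + 4 + 2 + 1, so (H(m))^199 ≡ 222·625·105·610·515 ≡ 109 (mod 767)

109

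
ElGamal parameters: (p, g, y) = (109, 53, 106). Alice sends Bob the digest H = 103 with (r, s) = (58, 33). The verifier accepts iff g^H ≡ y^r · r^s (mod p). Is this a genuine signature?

genuine

Left side g^H mod p:
53^2 = 2809 ≡ 84
53^4 ≡ 84^2 = 7056 ≡ 80
53^8 ≡ 80^2 = 6400 ≡ 78
53^16 ≡ 78^2 = 6084 ≡ 89
53^32 ≡ 89^2 = 7921 ≡ 73
53^64 ≡ 73^2 = 5329 ≡ 97
103 = 64 + 32 + 4 + 2 + 1, so 53^103 ≡ 97·73·80·84·53 ≡ 99 (mod 109)
Right side y^r · r^s mod p:
106^2 = 11236 ≡ 9
106^4 ≡ 9^2 = 81
106^8 ≡ 81^2 = 6561 ≡ 21
106^16 ≡ 21^2 = 441 ≡ 5
106^32 ≡ 5^2 = 25
58 = 32 + 16 + 8 + 2, so 106^58 ≡ 25·5·21·9 ≡ 81 (mod 109)
58^2 = 3364 ≡ 94
58^4 ≡ 94^2 = 8836 ≡ 7
58^8 ≡ 7^2 = 49
58^16 ≡ 49^2 = 2401 ≡ 3
58^32 ≡ 3^2 = 9
33 = 32 + 1, so 58^33 ≡ 9·58 ≡ 86 (mod 109)
81·86 = 6966 ≡ 99 (mod 109)
99 ≡ 99 (mod 109), so the signature is genuine.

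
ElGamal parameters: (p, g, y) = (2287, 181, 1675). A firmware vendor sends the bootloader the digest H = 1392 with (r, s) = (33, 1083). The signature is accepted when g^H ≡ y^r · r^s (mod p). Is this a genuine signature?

genuine

Left side g^H mod p:
181^2 = 32761 ≡ 743
181^4 ≡ 743^2 = 552049 ≡ 882
181^8 ≡ 882^2 = 777924 ≡ 344
181^16 ≡ 344^2 = 118336 ≡ 1699
181^32 ≡ 1699^2 = 2886601 ≡ 407
181^64 ≡ 407^2 = 165649 ≡ 985
181^128 ≡ 985^2 = 970225 ≡ 537
181^256 ≡ 537^2 = 288369 ≡ 207
181^512 ≡ 207^2 = 42849 ≡ 1683
181^1024 ≡ 1683^2 = 2832489 ≡ 1183
1392 = 1024 + 256 + 64 + 32 + 16, so 181^1392 ≡ 1183·207·985·407·1699 ≡ 403 (mod 2287)
Right side y^r · r^s mod p:
1675^2 = 2805625 ≡ 1763
1675^4 ≡ 1763^2 = 3108169 ≡ 136
1675^8 ≡ 136^2 = 18496 ≡ 200
1675^16 ≡ 200^2 = 40000 ≡ 1121
1675^32 ≡ 1121^2 = 1256641 ≡ 1078
33 = 32 + 1, so 1675^33 ≡ 1078·1675 ≡ 1207 (mod 2287)
33^2 = 1089
33^4 ≡ 1089^2 = 1185921 ≡ 1255
33^8 ≡ 1255^2 = 1575025 ≡ 1569
33^16 ≡ 1569^2 = 2461761 ≡ 949
33^32 ≡ 949^2 = 900601 ≡ 1810
33^64 ≡ 1810^2 = 3276100 ≡ 1116
33^128 ≡ 1116^2 = 1245456 ≡ 1328
33^256 ≡ 1328^2 = 1763584 ≡ 307
33^512 ≡ 307^2 = 94249 ≡ 482
33^1024 ≡ 482^2 = 232324 ≡ 1337
1083 = 1024 + 32 + 16 + 8 + 2 + 1, so 33^1083 ≡ 1337·1810·949·1569·1089·33 ≡ 1501 (mod 2287)
1207·1501 = 1811707 ≡ 403 (mod 2287)
403 ≡ 403 (mod 2287), so the signature is genuine.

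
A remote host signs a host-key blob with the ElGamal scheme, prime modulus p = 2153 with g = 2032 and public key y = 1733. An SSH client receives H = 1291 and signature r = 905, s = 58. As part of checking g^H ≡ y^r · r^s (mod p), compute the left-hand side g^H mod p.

2032^1291 mod 2153 = 103

103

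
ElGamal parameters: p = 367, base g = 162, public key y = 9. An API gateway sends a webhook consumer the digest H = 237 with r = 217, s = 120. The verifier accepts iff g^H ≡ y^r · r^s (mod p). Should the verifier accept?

accept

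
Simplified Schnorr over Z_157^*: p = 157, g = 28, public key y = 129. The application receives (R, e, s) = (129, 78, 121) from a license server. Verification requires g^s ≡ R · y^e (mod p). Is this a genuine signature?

genuine

g^s mod p:
28^2 = 784 ≡ 156
28^4 ≡ 156^2 = 24336 ≡ 1
28^8 ≡ 1^2 = 1
28^16 ≡ 1^2 = 1
28^32 ≡ 1^2 = 1
28^64 ≡ 1^2 = 1
121 = 64 + 32 + 16 + 8 + 1, so 28^121 ≡ 1·1·1·1·28 ≡ 28 (mod 157)
R · y^e mod p:
129^2 = 16641 ≡ 156
129^4 ≡ 156^2 = 24336 ≡ 1
129^8 ≡ 1^2 = 1
129^16 ≡ 1^2 = 1
129^32 ≡ 1^2 = 1
129^64 ≡ 1^2 = 1
78 = 64 + 8 + 4 + 2, so 129^78 ≡ 1·1·1·156 ≡ 156 (mod 157)
129·156 = 20124 ≡ 28 (mod 157)
28 ≡ 28 (mod 157); signature holds.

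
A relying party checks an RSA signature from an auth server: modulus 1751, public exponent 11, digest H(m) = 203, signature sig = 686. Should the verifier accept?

reject

Squares mod 1751: sig^1≡686, sig^2≡1328, sig^4≡327, sig^8≡118
11 = 8 + 2 + 1, so sig^11 ≡ 118·1328·686 ≡ 1552 (mod 1751)
The recovered value 1552 does not match the digest 203.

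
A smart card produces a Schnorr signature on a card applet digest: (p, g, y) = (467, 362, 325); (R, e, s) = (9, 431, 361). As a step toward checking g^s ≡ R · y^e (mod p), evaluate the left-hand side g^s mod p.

362^361 mod 467 = 422

422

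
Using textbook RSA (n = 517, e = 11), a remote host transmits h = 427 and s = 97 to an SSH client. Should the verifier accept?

accept

s^2 ≡ 97^2 = 9409 ≡ 103
s^4 ≡ 103^2 = 10609 ≡ 269
s^8 ≡ 269^2 = 72361 ≡ 498
11 = 8 + 2 + 1, so s^11 ≡ 498·103·97 ≡ 427 (mod 517)
s^11 mod 517 = 427 matches h.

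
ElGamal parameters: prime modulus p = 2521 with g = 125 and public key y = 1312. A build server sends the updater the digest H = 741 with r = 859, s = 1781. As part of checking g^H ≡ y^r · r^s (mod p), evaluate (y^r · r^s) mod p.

121

1312^2 = 1721344 ≡ 2022
1312^4 ≡ 2022^2 = 4088484 ≡ 1943
1312^8 ≡ 1943^2 = 3775249 ≡ 1312
1312^16 ≡ 1312^2 = 1721344 ≡ 2022
1312^32 ≡ 2022^2 = 4088484 ≡ 1943
1312^64 ≡ 1943^2 = 3775249 ≡ 1312
1312^128 ≡ 1312^2 = 1721344 ≡ 2022
1312^256 ≡ 2022^2 = 4088484 ≡ 1943
1312^512 ≡ 1943^2 = 3775249 ≡ 1312
859 = 512 + 256 + 64 + 16 + 8 + 2 + 1, so 1312^859 ≡ 1312·1943·1312·2022·1312·2022·1312 ≡ 485 (mod 2521)
859^2 = 737881 ≡ 1749
859^4 ≡ 1749^2 = 3059001 ≡ 1028
859^8 ≡ 1028^2 = 1056784 ≡ 485
859^16 ≡ 485^2 = 235225 ≡ 772
859^32 ≡ 772^2 = 595984 ≡ 1028
859^64 ≡ 1028^2 = 1056784 ≡ 485
859^128 ≡ 485^2 = 235225 ≡ 772
859^256 ≡ 772^2 = 595984 ≡ 1028
859^512 ≡ 1028^2 = 1056784 ≡ 485
859^1024 ≡ 485^2 = 235225 ≡ 772
1781 = 1024 + 512 + 128 + 64 + 32 + 16 + 4 + 1, so 859^1781 ≡ 772·485·772·485·1028·772·1028·859 ≡ 125 (mod 2521)
y^r · r^s ≡ 485·125 = 60625 ≡ 121 (mod 2521)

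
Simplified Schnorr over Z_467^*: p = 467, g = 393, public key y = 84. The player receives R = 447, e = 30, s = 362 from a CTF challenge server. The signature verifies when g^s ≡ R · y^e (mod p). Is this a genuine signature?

genuine

g^s mod p:
393^2 = 154449 ≡ 339
393^4 ≡ 339^2 = 114921 ≡ 39
393^8 ≡ 39^2 = 1521 ≡ 120
393^16 ≡ 120^2 = 14400 ≡ 390
393^32 ≡ 390^2 = 152100 ≡ 325
393^64 ≡ 325^2 = 105625 ≡ 83
393^128 ≡ 83^2 = 6889 ≡ 351
393^256 ≡ 351^2 = 123201 ≡ 380
362 = 256 + 64 + 32 + 8 + 2, so 393^362 ≡ 380·83·325·120·339 ≡ 289 (mod 467)
R · y^e mod p:
84^2 = 7056 ≡ 51
84^4 ≡ 51^2 = 2601 ≡ 266
84^8 ≡ 266^2 = 70756 ≡ 239
84^16 ≡ 239^2 = 57121 ≡ 147
30 = 16 + 8 + 4 + 2, so 84^30 ≡ 147·239·266·51 ≡ 149 (mod 467)
447·149 = 66603 ≡ 289 (mod 467)
289 ≡ 289 (mod 467); signature holds.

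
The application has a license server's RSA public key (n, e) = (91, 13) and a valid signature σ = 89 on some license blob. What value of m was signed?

89

σ^2 ≡ 89^2 = 7921 ≡ 4
σ^4 ≡ 4^2 = 16
σ^8 ≡ 16^2 = 256 ≡ 74
13 = 8 + 4 + 1, so σ^13 ≡ 74·16·89 ≡ 89 (mod 91)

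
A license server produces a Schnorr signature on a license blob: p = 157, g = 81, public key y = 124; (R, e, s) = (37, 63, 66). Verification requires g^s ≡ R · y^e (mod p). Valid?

g^s mod p:
81^2 = 6561 ≡ 124
81^4 ≡ 124^2 = 15376 ≡ 147
81^8 ≡ 147^2 = 21609 ≡ 100
81^16 ≡ 100^2 = 10000 ≡ 109
81^32 ≡ 109^2 = 11881 ≡ 106
81^64 ≡ 106^2 = 11236 ≡ 89
66 = 64 + 2, so 81^66 ≡ 89·124 ≡ 46 (mod 157)
R · y^e mod p:
124^2 = 15376 ≡ 147
124^4 ≡ 147^2 = 21609 ≡ 100
124^8 ≡ 100^2 = 10000 ≡ 109
124^16 ≡ 109^2 = 11881 ≡ 106
124^32 ≡ 106^2 = 11236 ≡ 89
63 = 32 + 16 + 8 + 4 + 2 + 1, so 124^63 ≡ 89·106·109·100·147·124 ≡ 93 (mod 157)
37·93 = 3441 ≡ 144 (mod 157)
46 ≠ 144; the check fails.

no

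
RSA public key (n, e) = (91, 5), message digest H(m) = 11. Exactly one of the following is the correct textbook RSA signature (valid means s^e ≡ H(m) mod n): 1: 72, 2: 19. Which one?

Candidate 1: 72^2 = 5184 ≡ 88; 72^4 ≡ 88^2 = 7744 ≡ 9; 5 = 4 + 1, so 72^5 ≡ 9·72 ≡ 11 (mod 91)
  → matches H(m) = 11
Candidate 2: 19^2 = 361 ≡ 88; 19^4 ≡ 88^2 = 7744 ≡ 9; 5 = 4 + 1, so 19^5 ≡ 9·19 ≡ 80 (mod 91)

1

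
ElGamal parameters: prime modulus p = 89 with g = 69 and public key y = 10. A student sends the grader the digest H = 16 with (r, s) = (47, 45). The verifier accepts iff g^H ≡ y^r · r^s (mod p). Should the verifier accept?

accept

Left side g^H mod p:
69^2 = 4761 ≡ 44
69^4 ≡ 44^2 = 1936 ≡ 67
69^8 ≡ 67^2 = 4489 ≡ 39
69^16 ≡ 39^2 = 1521 ≡ 8
Right side y^r · r^s mod p:
10^2 = 100 ≡ 11
10^4 ≡ 11^2 = 121 ≡ 32
10^8 ≡ 32^2 = 1024 ≡ 45
10^16 ≡ 45^2 = 2025 ≡ 67
10^32 ≡ 67^2 = 4489 ≡ 39
47 = 32 + 8 + 4 + 2 + 1, so 10^47 ≡ 39·45·32·11·10 ≡ 21 (mod 89)
47^2 = 2209 ≡ 73
47^4 ≡ 73^2 = 5329 ≡ 78
47^8 ≡ 78^2 = 6084 ≡ 32
47^16 ≡ 32^2 = 1024 ≡ 45
47^32 ≡ 45^2 = 2025 ≡ 67
45 = 32 + 8 + 4 + 1, so 47^45 ≡ 67·32·78·47 ≡ 47 (mod 89)
21·47 = 987 ≡ 8 (mod 89)
8 ≡ 8 (mod 89), so the signature is genuine.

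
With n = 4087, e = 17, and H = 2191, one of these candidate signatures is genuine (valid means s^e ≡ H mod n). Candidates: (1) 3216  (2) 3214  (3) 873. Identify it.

2

Candidate 1: Squares mod 4087: 3216^1≡3216, 3216^2≡2546, 3216^4≡134, 3216^8≡1608, 3216^16≡2680; 17 = 16 + 1, so 3216^17 ≡ 2680·3216 ≡ 3484 (mod 4087)
Candidate 2: Squares mod 4087: 3214^1≡3214, 3214^2≡1947, 3214^4≡2160, 3214^8≡2333, 3214^16≡3092; 17 = 16 + 1, so 3214^17 ≡ 3092·3214 ≡ 2191 (mod 4087)
  → matches H = 2191
Candidate 3: Squares mod 4087: 873^1≡873, 873^2≡1947, 873^4≡2160, 873^8≡2333, 873^16≡3092; 17 = 16 + 1, so 873^17 ≡ 3092·873 ≡ 1896 (mod 4087)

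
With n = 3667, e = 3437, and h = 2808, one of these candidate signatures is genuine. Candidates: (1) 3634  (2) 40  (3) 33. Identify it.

Candidate 1: 3634^3437 mod 3667 = 859
Candidate 2: 40^3437 mod 3667 = 3430
Candidate 3: 33^3437 mod 3667 = 2808
  → matches h = 2808

3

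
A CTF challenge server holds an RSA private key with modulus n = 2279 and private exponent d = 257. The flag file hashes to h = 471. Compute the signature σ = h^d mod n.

914

h^2 ≡ 471^2 = 221841 ≡ 778
h^4 ≡ 778^2 = 605284 ≡ 1349
h^8 ≡ 1349^2 = 1819801 ≡ 1159
h^16 ≡ 1159^2 = 1343281 ≡ 950
h^32 ≡ 950^2 = 902500 ≡ 16
h^64 ≡ 16^2 = 256
h^128 ≡ 256^2 = 65536 ≡ 1724
h^256 ≡ 1724^2 = 2972176 ≡ 360
257 = 256 + 1, so h^257 ≡ 360·471 ≡ 914 (mod 2279)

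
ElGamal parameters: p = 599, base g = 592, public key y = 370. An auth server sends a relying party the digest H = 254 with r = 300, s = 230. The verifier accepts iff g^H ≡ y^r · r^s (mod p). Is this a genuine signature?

Left side g^H mod p:
592^2 = 350464 ≡ 49
592^4 ≡ 49^2 = 2401 ≡ 5
592^8 ≡ 5^2 = 25
592^16 ≡ 25^2 = 625 ≡ 26
592^32 ≡ 26^2 = 676 ≡ 77
592^64 ≡ 77^2 = 5929 ≡ 538
592^128 ≡ 538^2 = 289444 ≡ 127
254 = 128 + 64 + 32 + 16 + 8 + 4 + 2, so 592^254 ≡ 127·538·77·26·25·5·49 ≡ 48 (mod 599)
Right side y^r · r^s mod p:
370^2 = 136900 ≡ 328
370^4 ≡ 328^2 = 107584 ≡ 363
370^8 ≡ 363^2 = 131769 ≡ 588
370^16 ≡ 588^2 = 345744 ≡ 121
370^32 ≡ 121^2 = 14641 ≡ 265
370^64 ≡ 265^2 = 70225 ≡ 142
370^128 ≡ 142^2 = 20164 ≡ 397
370^256 ≡ 397^2 = 157609 ≡ 72
300 = 256 + 32 + 8 + 4, so 370^300 ≡ 72·265·588·363 ≡ 370 (mod 599)
300^2 = 90000 ≡ 150
300^4 ≡ 150^2 = 22500 ≡ 337
300^8 ≡ 337^2 = 113569 ≡ 358
300^16 ≡ 358^2 = 128164 ≡ 577
300^32 ≡ 577^2 = 332929 ≡ 484
300^64 ≡ 484^2 = 234256 ≡ 47
300^128 ≡ 47^2 = 2209 ≡ 412
230 = 128 + 64 + 32 + 4 + 2, so 300^230 ≡ 412·47·484·337·150 ≡ 434 (mod 599)
370·434 = 160580 ≡ 48 (mod 599)
48 ≡ 48 (mod 599), so the signature is genuine.

genuine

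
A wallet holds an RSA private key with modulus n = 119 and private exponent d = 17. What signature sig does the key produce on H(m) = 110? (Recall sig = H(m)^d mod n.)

59

(H(m))^17 mod 119 = 59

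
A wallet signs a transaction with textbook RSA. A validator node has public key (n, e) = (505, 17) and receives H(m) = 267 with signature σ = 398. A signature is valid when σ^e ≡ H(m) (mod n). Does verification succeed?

fails

Squares mod 505: σ^1≡398, σ^2≡339, σ^4≡286, σ^8≡491, σ^16≡196
17 = 16 + 1, so σ^17 ≡ 196·398 ≡ 238 (mod 505)
238 ≠ 267, so verification fails.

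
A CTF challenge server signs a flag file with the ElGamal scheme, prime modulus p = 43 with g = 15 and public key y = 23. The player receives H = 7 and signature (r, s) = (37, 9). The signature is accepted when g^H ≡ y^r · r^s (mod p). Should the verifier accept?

Left side g^H mod p:
15^2 = 225 ≡ 10
15^4 ≡ 10^2 = 100 ≡ 14
7 = 4 + 2 + 1, so 15^7 ≡ 14·10·15 ≡ 36 (mod 43)
Right side y^r · r^s mod p:
23^2 = 529 ≡ 13
23^4 ≡ 13^2 = 169 ≡ 40
23^8 ≡ 40^2 = 1600 ≡ 9
23^16 ≡ 9^2 = 81 ≡ 38
23^32 ≡ 38^2 = 1444 ≡ 25
37 = 32 + 4 + 1, so 23^37 ≡ 25·40·23 ≡ 38 (mod 43)
37^2 = 1369 ≡ 36
37^4 ≡ 36^2 = 1296 ≡ 6
37^8 ≡ 6^2 = 36
9 = 8 + 1, so 37^9 ≡ 36·37 ≡ 42 (mod 43)
38·42 = 1596 ≡ 5 (mod 43)
36 ≠ 5, so verification fails.

reject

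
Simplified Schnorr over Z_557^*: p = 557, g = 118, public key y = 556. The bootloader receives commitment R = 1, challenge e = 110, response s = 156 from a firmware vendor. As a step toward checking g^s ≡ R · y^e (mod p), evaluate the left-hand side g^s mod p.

Squares mod 557: 118^1≡118, 118^2≡556, 118^4≡1, 118^8≡1, 118^16≡1, 118^32≡1, 118^64≡1, 118^128≡1
156 = 128 + 16 + 8 + 4, so 118^156 ≡ 1·1·1·1 ≡ 1 (mod 557)

1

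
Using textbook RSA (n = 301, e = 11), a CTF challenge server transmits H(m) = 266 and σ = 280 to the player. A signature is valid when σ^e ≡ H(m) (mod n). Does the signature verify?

verifies

σ^2 ≡ 280^2 = 78400 ≡ 140
σ^4 ≡ 140^2 = 19600 ≡ 35
σ^8 ≡ 35^2 = 1225 ≡ 21
11 = 8 + 2 + 1, so σ^11 ≡ 21·140·280 ≡ 266 (mod 301)
σ^11 mod 301 = 266 matches H(m).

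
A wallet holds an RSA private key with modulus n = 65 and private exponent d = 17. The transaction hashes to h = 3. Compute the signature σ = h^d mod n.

h^2 ≡ 3^2 = 9
h^4 ≡ 9^2 = 81 ≡ 16
h^8 ≡ 16^2 = 256 ≡ 61
h^16 ≡ 61^2 = 3721 ≡ 16
17 = 16 + 1, so h^17 ≡ 16·3 ≡ 48 (mod 65)

48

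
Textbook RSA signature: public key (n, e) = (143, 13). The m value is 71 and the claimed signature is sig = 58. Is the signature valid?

valid

Squares mod 143: sig^1≡58, sig^2≡75, sig^4≡48, sig^8≡16
13 = 8 + 4 + 1, so sig^13 ≡ 16·48·58 ≡ 71 (mod 143)
71 = m, so the signature checks out.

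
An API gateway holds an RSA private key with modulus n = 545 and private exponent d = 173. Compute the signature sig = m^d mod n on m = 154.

499

m^2 ≡ 154^2 = 23716 ≡ 281
m^4 ≡ 281^2 = 78961 ≡ 481
m^8 ≡ 481^2 = 231361 ≡ 281
m^16 ≡ 281^2 = 78961 ≡ 481
m^32 ≡ 481^2 = 231361 ≡ 281
m^64 ≡ 281^2 = 78961 ≡ 481
m^128 ≡ 481^2 = 231361 ≡ 281
173 = 128 + 32 + 8 + 4 + 1, so m^173 ≡ 281·281·281·481·154 ≡ 499 (mod 545)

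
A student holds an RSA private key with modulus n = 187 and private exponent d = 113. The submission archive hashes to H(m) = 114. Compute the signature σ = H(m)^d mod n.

97

(H(m))^2 ≡ 114^2 = 12996 ≡ 93
(H(m))^4 ≡ 93^2 = 8649 ≡ 47
(H(m))^8 ≡ 47^2 = 2209 ≡ 152
(H(m))^16 ≡ 152^2 = 23104 ≡ 103
(H(m))^32 ≡ 103^2 = 10609 ≡ 137
(H(m))^64 ≡ 137^2 = 18769 ≡ 69
113 = 64 + 32 + 16 + 1, so (H(m))^113 ≡ 69·137·103·114 ≡ 97 (mod 187)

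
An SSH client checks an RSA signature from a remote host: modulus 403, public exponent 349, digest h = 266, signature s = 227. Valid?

s^2 ≡ 227^2 = 51529 ≡ 348
s^4 ≡ 348^2 = 121104 ≡ 204
s^8 ≡ 204^2 = 41616 ≡ 107
s^16 ≡ 107^2 = 11449 ≡ 165
s^32 ≡ 165^2 = 27225 ≡ 224
s^64 ≡ 224^2 = 50176 ≡ 204
s^128 ≡ 204^2 = 41616 ≡ 107
s^256 ≡ 107^2 = 11449 ≡ 165
349 = 256 + 64 + 16 + 8 + 4 + 1, so s^349 ≡ 165·204·165·107·204·227 ≡ 266 (mod 403)
s^349 mod 403 = 266 matches h.

yes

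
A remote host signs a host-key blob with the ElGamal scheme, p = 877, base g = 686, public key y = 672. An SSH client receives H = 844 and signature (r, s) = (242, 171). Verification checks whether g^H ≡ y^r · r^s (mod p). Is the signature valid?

invalid

Left side g^H mod p:
686^2 = 470596 ≡ 524
686^4 ≡ 524^2 = 274576 ≡ 75
686^8 ≡ 75^2 = 5625 ≡ 363
686^16 ≡ 363^2 = 131769 ≡ 219
686^32 ≡ 219^2 = 47961 ≡ 603
686^64 ≡ 603^2 = 363609 ≡ 531
686^128 ≡ 531^2 = 281961 ≡ 444
686^256 ≡ 444^2 = 197136 ≡ 688
686^512 ≡ 688^2 = 473344 ≡ 641
844 = 512 + 256 + 64 + 8 + 4, so 686^844 ≡ 641·688·531·363·75 ≡ 16 (mod 877)
Right side y^r · r^s mod p:
672^2 = 451584 ≡ 806
672^4 ≡ 806^2 = 649636 ≡ 656
672^8 ≡ 656^2 = 430336 ≡ 606
672^16 ≡ 606^2 = 367236 ≡ 650
672^32 ≡ 650^2 = 422500 ≡ 663
672^64 ≡ 663^2 = 439569 ≡ 192
672^128 ≡ 192^2 = 36864 ≡ 30
242 = 128 + 64 + 32 + 16 + 2, so 672^242 ≡ 30·192·663·650·806 ≡ 239 (mod 877)
242^2 = 58564 ≡ 682
242^4 ≡ 682^2 = 465124 ≡ 314
242^8 ≡ 314^2 = 98596 ≡ 372
242^16 ≡ 372^2 = 138384 ≡ 695
242^32 ≡ 695^2 = 483025 ≡ 675
242^64 ≡ 675^2 = 455625 ≡ 462
242^128 ≡ 462^2 = 213444 ≡ 333
171 = 128 + 32 + 8 + 2 + 1, so 242^171 ≡ 333·675·372·682·242 ≡ 591 (mod 877)
239·591 = 141249 ≡ 52 (mod 877)
16 ≠ 52, so verification fails.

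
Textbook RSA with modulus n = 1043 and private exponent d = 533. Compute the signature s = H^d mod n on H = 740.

213

H^2 ≡ 740^2 = 547600 ≡ 25
H^4 ≡ 25^2 = 625
H^8 ≡ 625^2 = 390625 ≡ 543
H^16 ≡ 543^2 = 294849 ≡ 723
H^32 ≡ 723^2 = 522729 ≡ 186
H^64 ≡ 186^2 = 34596 ≡ 177
H^128 ≡ 177^2 = 31329 ≡ 39
H^256 ≡ 39^2 = 1521 ≡ 478
H^512 ≡ 478^2 = 228484 ≡ 67
533 = 512 + 16 + 4 + 1, so H^533 ≡ 67·723·625·740 ≡ 213 (mod 1043)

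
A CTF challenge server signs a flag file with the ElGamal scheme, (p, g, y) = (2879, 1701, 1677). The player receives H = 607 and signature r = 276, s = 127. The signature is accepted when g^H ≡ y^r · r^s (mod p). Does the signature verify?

verifies

Left side g^H mod p:
1701^2 = 2893401 ≡ 6
1701^4 ≡ 6^2 = 36
1701^8 ≡ 36^2 = 1296
1701^16 ≡ 1296^2 = 1679616 ≡ 1159
1701^32 ≡ 1159^2 = 1343281 ≡ 1667
1701^64 ≡ 1667^2 = 2778889 ≡ 654
1701^128 ≡ 654^2 = 427716 ≡ 1624
1701^256 ≡ 1624^2 = 2637376 ≡ 212
1701^512 ≡ 212^2 = 44944 ≡ 1759
607 = 512 + 64 + 16 + 8 + 4 + 2 + 1, so 1701^607 ≡ 1759·654·1159·1296·36·6·1701 ≡ 276 (mod 2879)
Right side y^r · r^s mod p:
1677^2 = 2812329 ≡ 2425
1677^4 ≡ 2425^2 = 5880625 ≡ 1707
1677^8 ≡ 1707^2 = 2913849 ≡ 301
1677^16 ≡ 301^2 = 90601 ≡ 1352
1677^32 ≡ 1352^2 = 1827904 ≡ 2618
1677^64 ≡ 2618^2 = 6853924 ≡ 1904
1677^128 ≡ 1904^2 = 3625216 ≡ 555
1677^256 ≡ 555^2 = 308025 ≡ 2851
276 = 256 + 16 + 4, so 1677^276 ≡ 2851·1352·1707 ≡ 1842 (mod 2879)
276^2 = 76176 ≡ 1322
276^4 ≡ 1322^2 = 1747684 ≡ 131
276^8 ≡ 131^2 = 17161 ≡ 2766
276^16 ≡ 2766^2 = 7650756 ≡ 1253
276^32 ≡ 1253^2 = 1570009 ≡ 954
276^64 ≡ 954^2 = 910116 ≡ 352
127 = 64 + 32 + 16 + 8 + 4 + 2 + 1, so 276^127 ≡ 352·954·1253·2766·131·1322·276 ≡ 741 (mod 2879)
1842·741 = 1364922 ≡ 276 (mod 2879)
276 ≡ 276 (mod 2879), so the signature is genuine.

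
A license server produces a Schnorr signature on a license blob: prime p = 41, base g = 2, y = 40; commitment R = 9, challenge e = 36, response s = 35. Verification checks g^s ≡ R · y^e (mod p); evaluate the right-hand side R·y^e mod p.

40^2 = 1600 ≡ 1
40^4 ≡ 1^2 = 1
40^8 ≡ 1^2 = 1
40^16 ≡ 1^2 = 1
40^32 ≡ 1^2 = 1
36 = 32 + 4, so 40^36 ≡ 1·1 ≡ 1 (mod 41)
R · y^e ≡ 9·1 = 9 ≡ 9 (mod 41)

9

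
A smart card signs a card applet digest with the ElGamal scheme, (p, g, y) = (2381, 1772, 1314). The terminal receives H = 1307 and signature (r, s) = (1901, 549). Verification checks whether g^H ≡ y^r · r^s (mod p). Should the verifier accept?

reject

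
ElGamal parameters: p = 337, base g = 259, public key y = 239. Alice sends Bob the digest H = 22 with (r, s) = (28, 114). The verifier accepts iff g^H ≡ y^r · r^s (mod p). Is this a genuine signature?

genuine

Left side g^H mod p:
259^2 = 67081 ≡ 18
259^4 ≡ 18^2 = 324
259^8 ≡ 324^2 = 104976 ≡ 169
259^16 ≡ 169^2 = 28561 ≡ 253
22 = 16 + 4 + 2, so 259^22 ≡ 253·324·18 ≡ 110 (mod 337)
Right side y^r · r^s mod p:
239^2 = 57121 ≡ 168
239^4 ≡ 168^2 = 28224 ≡ 253
239^8 ≡ 253^2 = 64009 ≡ 316
239^16 ≡ 316^2 = 99856 ≡ 104
28 = 16 + 8 + 4, so 239^28 ≡ 104·316·253 ≡ 128 (mod 337)
28^2 = 784 ≡ 110
28^4 ≡ 110^2 = 12100 ≡ 305
28^8 ≡ 305^2 = 93025 ≡ 13
28^16 ≡ 13^2 = 169
28^32 ≡ 169^2 = 28561 ≡ 253
28^64 ≡ 253^2 = 64009 ≡ 316
114 = 64 + 32 + 16 + 2, so 28^114 ≡ 316·253·169·110 ≡ 301 (mod 337)
128·301 = 38528 ≡ 110 (mod 337)
110 ≡ 110 (mod 337), so the signature is genuine.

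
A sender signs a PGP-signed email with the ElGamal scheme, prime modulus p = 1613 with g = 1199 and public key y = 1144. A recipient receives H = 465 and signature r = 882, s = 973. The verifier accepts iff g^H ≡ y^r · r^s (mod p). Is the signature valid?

Left side g^H mod p:
Squares mod 1613: 1199^1≡1199, 1199^2≡418, 1199^4≡520, 1199^8≡1029, 1199^16≡713, 1199^32≡274, 1199^64≡878, 1199^128≡1483, 1199^256≡770
465 = 256 + 128 + 64 + 16 + 1, so 1199^465 ≡ 770·1483·878·713·1199 ≡ 807 (mod 1613)
Right side y^r · r^s mod p:
Squares mod 1613: 1144^1≡1144, 1144^2≡593, 1144^4≡15, 1144^8≡225, 1144^16≡622, 1144^32≡1377, 1144^64≡854, 1144^128≡240, 1144^256≡1145, 1144^512≡1269
882 = 512 + 256 + 64 + 32 + 16 + 2, so 1144^882 ≡ 1269·1145·854·1377·622·593 ≡ 1432 (mod 1613)
Squares mod 1613: 882^1≡882, 882^2≡458, 882^4≡74, 882^8≡637, 882^16≡906, 882^32≡1432, 882^64≡501, 882^128≡986, 882^256≡1170, 882^512≡1076
973 = 512 + 256 + 128 + 64 + 8 + 4 + 1, so 882^973 ≡ 1076·1170·986·501·637·74·882 ≡ 569 (mod 1613)
1432·569 = 814808 ≡ 243 (mod 1613)
807 ≠ 243, so verification fails.

invalid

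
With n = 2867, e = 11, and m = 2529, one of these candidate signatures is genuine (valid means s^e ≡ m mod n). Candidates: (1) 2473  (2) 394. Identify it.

Candidate 1: 2473^11 mod 2867 = 2529
  → matches m = 2529
Candidate 2: 394^11 mod 2867 = 338

1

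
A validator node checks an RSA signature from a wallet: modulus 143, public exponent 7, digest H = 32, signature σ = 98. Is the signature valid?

valid

Squares mod 143: σ^1≡98, σ^2≡23, σ^4≡100
7 = 4 + 2 + 1, so σ^7 ≡ 100·23·98 ≡ 32 (mod 143)
32 = H, so the signature checks out.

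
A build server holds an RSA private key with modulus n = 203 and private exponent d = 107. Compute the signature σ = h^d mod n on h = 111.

83

h^107 mod 203 = 83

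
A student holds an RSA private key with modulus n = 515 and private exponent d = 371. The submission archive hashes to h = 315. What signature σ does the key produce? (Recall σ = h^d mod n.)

Squares mod 515: h^1≡315, h^2≡345, h^4≡60, h^8≡510, h^16≡25, h^32≡110, h^64≡255, h^128≡135, h^256≡200
371 = 256 + 64 + 32 + 16 + 2 + 1, so h^371 ≡ 200·255·110·25·345·315 ≡ 500 (mod 515)

500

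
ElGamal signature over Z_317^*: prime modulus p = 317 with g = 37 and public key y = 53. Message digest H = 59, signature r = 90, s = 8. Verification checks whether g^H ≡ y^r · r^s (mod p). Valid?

no

Left side g^H mod p:
37^2 = 1369 ≡ 101
37^4 ≡ 101^2 = 10201 ≡ 57
37^8 ≡ 57^2 = 3249 ≡ 79
37^16 ≡ 79^2 = 6241 ≡ 218
37^32 ≡ 218^2 = 47524 ≡ 291
59 = 32 + 16 + 8 + 2 + 1, so 37^59 ≡ 291·218·79·101·37 ≡ 161 (mod 317)
Right side y^r · r^s mod p:
53^2 = 2809 ≡ 273
53^4 ≡ 273^2 = 74529 ≡ 34
53^8 ≡ 34^2 = 1156 ≡ 205
53^16 ≡ 205^2 = 42025 ≡ 181
53^32 ≡ 181^2 = 32761 ≡ 110
53^64 ≡ 110^2 = 12100 ≡ 54
90 = 64 + 16 + 8 + 2, so 53^90 ≡ 54·181·205·273 ≡ 24 (mod 317)
90^2 = 8100 ≡ 175
90^4 ≡ 175^2 = 30625 ≡ 193
90^8 ≡ 193^2 = 37249 ≡ 160
24·160 = 3840 ≡ 36 (mod 317)
161 ≠ 36, so verification fails.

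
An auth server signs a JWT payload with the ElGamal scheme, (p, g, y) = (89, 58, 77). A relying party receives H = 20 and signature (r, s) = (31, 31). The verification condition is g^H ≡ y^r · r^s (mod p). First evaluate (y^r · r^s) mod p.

77^31 mod 89 = 37
31^31 mod 89 = 7
y^r · r^s ≡ 37·7 = 259 ≡ 81 (mod 89)

81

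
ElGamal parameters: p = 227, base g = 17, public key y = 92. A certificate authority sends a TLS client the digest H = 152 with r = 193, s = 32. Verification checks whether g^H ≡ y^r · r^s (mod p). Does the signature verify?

Left side g^H mod p:
17^2 = 289 ≡ 62
17^4 ≡ 62^2 = 3844 ≡ 212
17^8 ≡ 212^2 = 44944 ≡ 225
17^16 ≡ 225^2 = 50625 ≡ 4
17^32 ≡ 4^2 = 16
17^64 ≡ 16^2 = 256 ≡ 29
17^128 ≡ 29^2 = 841 ≡ 160
152 = 128 + 16 + 8, so 17^152 ≡ 160·4·225 ≡ 82 (mod 227)
Right side y^r · r^s mod p:
92^2 = 8464 ≡ 65
92^4 ≡ 65^2 = 4225 ≡ 139
92^8 ≡ 139^2 = 19321 ≡ 26
92^16 ≡ 26^2 = 676 ≡ 222
92^32 ≡ 222^2 = 49284 ≡ 25
92^64 ≡ 25^2 = 625 ≡ 171
92^128 ≡ 171^2 = 29241 ≡ 185
193 = 128 + 64 + 1, so 92^193 ≡ 185·171·92 ≡ 53 (mod 227)
193^2 = 37249 ≡ 21
193^4 ≡ 21^2 = 441 ≡ 214
193^8 ≡ 214^2 = 45796 ≡ 169
193^16 ≡ 169^2 = 28561 ≡ 186
193^32 ≡ 186^2 = 34596 ≡ 92
53·92 = 4876 ≡ 109 (mod 227)
82 ≠ 109, so verification fails.

does not verify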